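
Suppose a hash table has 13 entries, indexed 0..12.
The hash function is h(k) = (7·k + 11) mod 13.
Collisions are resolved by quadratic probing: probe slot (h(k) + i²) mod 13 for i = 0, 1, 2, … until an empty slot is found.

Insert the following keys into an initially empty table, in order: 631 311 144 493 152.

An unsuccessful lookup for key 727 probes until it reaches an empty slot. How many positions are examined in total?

631: h=8 → slot 8
311: h=4 → slot 4
144: h=5 → slot 5
493: h=4, probe 4,5,8,0 → slot 0
152: h=9 → slot 9
Table: [493, ∅, ∅, ∅, 311, 144, ∅, ∅, 631, 152, ∅, ∅, ∅]
Lookup 727: h=4, probe 4,5,8,0,7 → slot 7 empty, not found.

5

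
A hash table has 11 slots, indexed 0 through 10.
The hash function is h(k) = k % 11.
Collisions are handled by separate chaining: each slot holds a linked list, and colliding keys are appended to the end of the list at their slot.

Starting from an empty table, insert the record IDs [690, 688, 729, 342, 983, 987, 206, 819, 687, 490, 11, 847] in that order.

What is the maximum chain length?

3

Insert 690: h=8, bucket 8 empty -> new chain.
Insert 688: h=6, bucket 6 empty -> new chain.
Insert 729: h=3, bucket 3 empty -> new chain.
Insert 342: h=1, bucket 1 empty -> new chain.
Insert 983: h=4, bucket 4 empty -> new chain.
Insert 987: h=8, bucket 8 nonempty -> append to chain.
Insert 206: h=8, bucket 8 nonempty -> append to chain.
Insert 819: h=5, bucket 5 empty -> new chain.
Insert 687: h=5, bucket 5 nonempty -> append to chain.
Insert 490: h=6, bucket 6 nonempty -> append to chain.
Insert 11: h=0, bucket 0 empty -> new chain.
Insert 847: h=0, bucket 0 nonempty -> append to chain.
Final buckets:
0: 11 -> 847
1: 342
2: —
3: 729
4: 983
5: 819 -> 687
6: 688 -> 490
7: —
8: 690 -> 987 -> 206
9: —
10: —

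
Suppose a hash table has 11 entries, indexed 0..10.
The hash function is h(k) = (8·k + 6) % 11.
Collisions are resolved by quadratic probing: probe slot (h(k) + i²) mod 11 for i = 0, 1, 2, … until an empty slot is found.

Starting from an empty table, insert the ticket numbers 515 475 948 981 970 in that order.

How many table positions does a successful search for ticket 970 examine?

515 hashes to 1; slot 1 is free → place at 1.
475 hashes to 0; slot 0 is free → place at 0.
948 hashes to 0; 0,1 taken → place at 4.
981 hashes to 0; 0,1,4 taken → place at 9.
970 hashes to 0; 0,1,4,9 taken → place at 5.
Table: [475, 515, ∅, ∅, 948, 970, ∅, ∅, ∅, 981, ∅]
Lookup 970: h=0, probe 0,1,4,9,5 → found at 5.

5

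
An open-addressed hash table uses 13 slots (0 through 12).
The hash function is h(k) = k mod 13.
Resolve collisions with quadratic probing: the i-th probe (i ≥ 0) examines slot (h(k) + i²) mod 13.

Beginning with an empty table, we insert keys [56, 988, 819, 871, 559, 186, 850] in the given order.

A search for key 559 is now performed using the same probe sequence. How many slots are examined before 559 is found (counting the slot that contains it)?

Insert 56: h=4, slot 4 empty => index 4.
Insert 988: h=0, slot 0 empty => index 0.
Insert 819: h=0, slot 0 occupied => index 1.
Insert 871: h=0, slots 0,1,4 occupied => index 9.
Insert 559: h=0, slots 0,1,4,9 occupied => index 3.
Insert 186: h=4, slot 4 occupied => index 5.
Insert 850: h=5, slot 5 occupied => index 6.
Table: [988, 819, _, 559, 56, 186, 850, _, _, 871, _, _, _]
Lookup 559: h=0, probe 0,1,4,9,3 → found at 3.

5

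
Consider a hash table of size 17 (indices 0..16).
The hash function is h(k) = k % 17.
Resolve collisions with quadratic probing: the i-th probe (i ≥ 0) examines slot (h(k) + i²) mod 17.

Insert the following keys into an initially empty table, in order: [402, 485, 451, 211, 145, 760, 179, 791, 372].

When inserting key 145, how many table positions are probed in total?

402: h=11 -> slot 11
485: h=9 -> slot 9
451: h=9, probe 9,10 -> slot 10
211: h=7 -> slot 7
145: h=9, probe 9,10,13 -> slot 13
760: h=12 -> slot 12
179: h=9, probe 9,10,13,1 -> slot 1
791: h=9, probe 9,10,13,1,8 -> slot 8
372: h=15 -> slot 15
Table: [-, 179, -, -, -, -, -, 211, 791, 485, 451, 402, 760, 145, -, 372, -]

3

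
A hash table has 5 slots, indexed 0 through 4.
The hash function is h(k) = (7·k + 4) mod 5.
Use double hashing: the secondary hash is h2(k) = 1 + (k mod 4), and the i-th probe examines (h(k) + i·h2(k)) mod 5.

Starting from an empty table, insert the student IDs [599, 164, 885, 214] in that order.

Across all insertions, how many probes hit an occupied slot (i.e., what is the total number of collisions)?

2

599: h=2 => slot 2
164: h=2, h2=1, probe 2,3 => slot 3
885: h=4 => slot 4
214: h=2, h2=3, probe 2,0 => slot 0
Table: [214, _, 599, 164, 885]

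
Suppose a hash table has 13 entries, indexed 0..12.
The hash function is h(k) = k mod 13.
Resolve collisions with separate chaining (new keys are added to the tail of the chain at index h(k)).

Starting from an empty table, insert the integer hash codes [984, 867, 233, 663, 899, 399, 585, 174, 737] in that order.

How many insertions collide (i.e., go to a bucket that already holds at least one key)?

4

Insert 984: h=9, bucket 9 empty -> new chain.
Insert 867: h=9, bucket 9 nonempty -> append to chain.
Insert 233: h=12, bucket 12 empty -> new chain.
Insert 663: h=0, bucket 0 empty -> new chain.
Insert 899: h=2, bucket 2 empty -> new chain.
Insert 399: h=9, bucket 9 nonempty -> append to chain.
Insert 585: h=0, bucket 0 nonempty -> append to chain.
Insert 174: h=5, bucket 5 empty -> new chain.
Insert 737: h=9, bucket 9 nonempty -> append to chain.
Final buckets:
0: 663 -> 585
1: _
2: 899
3: _
4: _
5: 174
6: _
7: _
8: _
9: 984 -> 867 -> 399 -> 737
10: _
11: _
12: 233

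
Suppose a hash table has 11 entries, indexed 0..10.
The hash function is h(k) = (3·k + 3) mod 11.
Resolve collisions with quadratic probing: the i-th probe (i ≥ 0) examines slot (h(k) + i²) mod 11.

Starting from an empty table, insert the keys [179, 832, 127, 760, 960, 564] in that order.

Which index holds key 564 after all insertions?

Insert 179: h=1, slot 1 empty → index 1.
Insert 832: h=2, slot 2 empty → index 2.
Insert 127: h=10, slot 10 empty → index 10.
Insert 760: h=6, slot 6 empty → index 6.
Insert 960: h=1, slots 1,2 occupied → index 5.
Insert 564: h=1, slots 1,2,5,10,6 occupied → index 4.
Table: [∅, 179, 832, ∅, 564, 960, 760, ∅, ∅, ∅, 127]

4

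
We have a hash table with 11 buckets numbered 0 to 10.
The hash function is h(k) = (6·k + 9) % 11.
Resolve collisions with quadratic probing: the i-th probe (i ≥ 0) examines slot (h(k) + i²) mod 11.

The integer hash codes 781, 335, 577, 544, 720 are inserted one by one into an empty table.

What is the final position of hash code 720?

781 hashes to 9; slot 9 is free -> place at 9.
335 hashes to 6; slot 6 is free -> place at 6.
577 hashes to 6; 6 taken -> place at 7.
544 hashes to 6; 6,7 taken -> place at 10.
720 hashes to 6; 6,7,10 taken -> place at 4.
Table: [., ., ., ., 720, ., 335, 577, ., 781, 544]

4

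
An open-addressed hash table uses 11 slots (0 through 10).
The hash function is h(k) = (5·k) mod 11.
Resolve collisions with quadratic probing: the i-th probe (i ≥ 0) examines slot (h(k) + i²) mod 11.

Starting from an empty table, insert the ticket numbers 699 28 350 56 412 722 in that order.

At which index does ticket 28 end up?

Insert 699: h=8, slot 8 empty → index 8.
Insert 28: h=8, slot 8 occupied → index 9.
Insert 350: h=1, slot 1 empty → index 1.
Insert 56: h=5, slot 5 empty → index 5.
Insert 412: h=3, slot 3 empty → index 3.
Insert 722: h=2, slot 2 empty → index 2.
Table: [_, 350, 722, 412, _, 56, _, _, 699, 28, _]

9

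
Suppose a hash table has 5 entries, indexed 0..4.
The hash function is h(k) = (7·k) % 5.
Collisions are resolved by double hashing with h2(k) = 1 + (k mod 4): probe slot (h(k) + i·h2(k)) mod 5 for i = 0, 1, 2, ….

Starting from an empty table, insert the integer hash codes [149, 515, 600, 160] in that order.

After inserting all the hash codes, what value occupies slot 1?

600

149: h=3 -> slot 3
515: h=0 -> slot 0
600: h=0, h2=1, probe 0,1 -> slot 1
160: h=0, h2=1, probe 0,1,2 -> slot 2
Table: [515, 600, 160, 149, —]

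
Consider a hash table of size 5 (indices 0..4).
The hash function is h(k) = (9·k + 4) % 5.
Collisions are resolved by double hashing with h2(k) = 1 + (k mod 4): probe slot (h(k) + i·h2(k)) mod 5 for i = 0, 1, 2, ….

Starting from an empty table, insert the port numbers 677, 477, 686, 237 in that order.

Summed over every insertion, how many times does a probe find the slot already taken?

677: h=2 => slot 2
477: h=2, h2=2, probe 2,4 => slot 4
686: h=3 => slot 3
237: h=2, h2=2, probe 2,4,1 => slot 1
Table: [—, 237, 677, 686, 477]

3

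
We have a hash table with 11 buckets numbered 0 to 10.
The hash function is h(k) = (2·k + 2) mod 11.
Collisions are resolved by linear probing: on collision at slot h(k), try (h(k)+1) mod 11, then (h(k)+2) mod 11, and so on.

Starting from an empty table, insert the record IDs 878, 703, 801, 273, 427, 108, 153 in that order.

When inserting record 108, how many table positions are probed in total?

878 hashes to 9; slot 9 is free => place at 9.
703 hashes to 0; slot 0 is free => place at 0.
801 hashes to 9; 9 taken => place at 10.
273 hashes to 9; 9,10,0 taken => place at 1.
427 hashes to 9; 9,10,0,1 taken => place at 2.
108 hashes to 9; 9,10,0,1,2 taken => place at 3.
153 hashes to 0; 0,1,2,3 taken => place at 4.
Table: [703, 273, 427, 108, 153, _, _, _, _, 878, 801]

6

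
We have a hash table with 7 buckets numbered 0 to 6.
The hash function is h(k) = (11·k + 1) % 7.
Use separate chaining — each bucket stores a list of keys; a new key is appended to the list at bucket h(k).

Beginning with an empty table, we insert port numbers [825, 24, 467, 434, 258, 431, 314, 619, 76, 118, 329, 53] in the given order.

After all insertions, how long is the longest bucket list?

5

825 -> bucket 4
24 -> bucket 6
467 -> bucket 0
434 -> bucket 1
258 -> bucket 4 (collision)
431 -> bucket 3
314 -> bucket 4 (collision)
619 -> bucket 6 (collision)
76 -> bucket 4 (collision)
118 -> bucket 4 (collision)
329 -> bucket 1 (collision)
53 -> bucket 3 (collision)
Final buckets:
0: 467
1: 434 -> 329
2: —
3: 431 -> 53
4: 825 -> 258 -> 314 -> 76 -> 118
5: —
6: 24 -> 619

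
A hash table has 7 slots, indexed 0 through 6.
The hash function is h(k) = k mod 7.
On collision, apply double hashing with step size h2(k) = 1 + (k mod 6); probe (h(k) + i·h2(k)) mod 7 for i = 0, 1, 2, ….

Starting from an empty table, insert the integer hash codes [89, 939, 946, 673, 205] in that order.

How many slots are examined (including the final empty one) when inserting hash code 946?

2

89 hashes to 5; slot 5 is free => place at 5.
939 hashes to 1; slot 1 is free => place at 1.
946 hashes to 1, h2=5; 1 taken => place at 6.
673 hashes to 1, h2=2; 1 taken => place at 3.
205 hashes to 2; slot 2 is free => place at 2.
Table: [_, 939, 205, 673, _, 89, 946]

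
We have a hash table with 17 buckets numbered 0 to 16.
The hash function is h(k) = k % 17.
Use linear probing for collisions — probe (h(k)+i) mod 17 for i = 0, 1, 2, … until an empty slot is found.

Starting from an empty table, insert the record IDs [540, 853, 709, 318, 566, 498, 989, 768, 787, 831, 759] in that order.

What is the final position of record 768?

7

540 hashes to 13; slot 13 is free -> place at 13.
853 hashes to 3; slot 3 is free -> place at 3.
709 hashes to 12; slot 12 is free -> place at 12.
318 hashes to 12; 12,13 taken -> place at 14.
566 hashes to 5; slot 5 is free -> place at 5.
498 hashes to 5; 5 taken -> place at 6.
989 hashes to 3; 3 taken -> place at 4.
768 hashes to 3; 3,4,5,6 taken -> place at 7.
787 hashes to 5; 5,6,7 taken -> place at 8.
831 hashes to 15; slot 15 is free -> place at 15.
759 hashes to 11; slot 11 is free -> place at 11.
Table: [., ., ., 853, 989, 566, 498, 768, 787, ., ., 759, 709, 540, 318, 831, .]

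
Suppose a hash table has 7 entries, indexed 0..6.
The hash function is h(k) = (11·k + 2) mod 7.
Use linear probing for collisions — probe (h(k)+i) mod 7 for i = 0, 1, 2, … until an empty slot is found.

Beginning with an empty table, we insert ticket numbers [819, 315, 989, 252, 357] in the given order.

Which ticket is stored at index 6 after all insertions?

819 hashes to 2; slot 2 is free → place at 2.
315 hashes to 2; 2 taken → place at 3.
989 hashes to 3; 3 taken → place at 4.
252 hashes to 2; 2,3,4 taken → place at 5.
357 hashes to 2; 2,3,4,5 taken → place at 6.
Table: [., ., 819, 315, 989, 252, 357]

357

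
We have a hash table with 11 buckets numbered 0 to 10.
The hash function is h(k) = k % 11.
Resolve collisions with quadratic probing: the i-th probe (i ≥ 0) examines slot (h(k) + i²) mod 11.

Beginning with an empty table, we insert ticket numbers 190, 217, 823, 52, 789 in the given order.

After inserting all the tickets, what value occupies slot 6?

Insert 190: h=3, slot 3 empty -> index 3.
Insert 217: h=8, slot 8 empty -> index 8.
Insert 823: h=9, slot 9 empty -> index 9.
Insert 52: h=8, slots 8,9 occupied -> index 1.
Insert 789: h=8, slots 8,9,1 occupied -> index 6.
Table: [-, 52, -, 190, -, -, 789, -, 217, 823, -]

789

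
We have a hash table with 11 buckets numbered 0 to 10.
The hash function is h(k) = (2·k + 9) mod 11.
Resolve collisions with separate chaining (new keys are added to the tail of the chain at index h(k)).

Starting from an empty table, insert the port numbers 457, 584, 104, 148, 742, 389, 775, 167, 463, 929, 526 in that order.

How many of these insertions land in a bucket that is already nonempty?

5

Insert 457: h=10, bucket 10 empty -> new chain.
Insert 584: h=0, bucket 0 empty -> new chain.
Insert 104: h=8, bucket 8 empty -> new chain.
Insert 148: h=8, bucket 8 nonempty -> append to chain.
Insert 742: h=8, bucket 8 nonempty -> append to chain.
Insert 389: h=6, bucket 6 empty -> new chain.
Insert 775: h=8, bucket 8 nonempty -> append to chain.
Insert 167: h=2, bucket 2 empty -> new chain.
Insert 463: h=0, bucket 0 nonempty -> append to chain.
Insert 929: h=8, bucket 8 nonempty -> append to chain.
Insert 526: h=5, bucket 5 empty -> new chain.
Final buckets:
0: 584 -> 463
1: _
2: 167
3: _
4: _
5: 526
6: 389
7: _
8: 104 -> 148 -> 742 -> 775 -> 929
9: _
10: 457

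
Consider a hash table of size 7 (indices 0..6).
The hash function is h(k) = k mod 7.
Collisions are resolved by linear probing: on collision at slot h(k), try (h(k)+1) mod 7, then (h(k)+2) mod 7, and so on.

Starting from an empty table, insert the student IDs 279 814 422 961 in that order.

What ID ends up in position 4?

961

279: h=6 → slot 6
814: h=2 → slot 2
422: h=2, probe 2,3 → slot 3
961: h=2, probe 2,3,4 → slot 4
Table: [∅, ∅, 814, 422, 961, ∅, 279]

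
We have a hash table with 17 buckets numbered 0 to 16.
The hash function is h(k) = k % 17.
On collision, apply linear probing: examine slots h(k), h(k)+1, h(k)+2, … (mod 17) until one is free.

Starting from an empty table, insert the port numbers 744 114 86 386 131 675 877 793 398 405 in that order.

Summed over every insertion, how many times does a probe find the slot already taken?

12

Insert 744: h=13, slot 13 empty → index 13.
Insert 114: h=12, slot 12 empty → index 12.
Insert 86: h=1, slot 1 empty → index 1.
Insert 386: h=12, slots 12,13 occupied → index 14.
Insert 131: h=12, slots 12,13,14 occupied → index 15.
Insert 675: h=12, slots 12,13,14,15 occupied → index 16.
Insert 877: h=10, slot 10 empty → index 10.
Insert 793: h=11, slot 11 empty → index 11.
Insert 398: h=7, slot 7 empty → index 7.
Insert 405: h=14, slots 14,15,16 occupied → index 0.
Table: [405, 86, —, —, —, —, —, 398, —, —, 877, 793, 114, 744, 386, 131, 675]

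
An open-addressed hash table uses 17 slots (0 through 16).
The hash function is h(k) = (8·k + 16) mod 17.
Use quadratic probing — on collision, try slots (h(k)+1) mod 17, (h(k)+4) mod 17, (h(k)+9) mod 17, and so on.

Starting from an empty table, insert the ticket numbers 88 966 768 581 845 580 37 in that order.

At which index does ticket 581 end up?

Insert 88: h=6, slot 6 empty -> index 6.
Insert 966: h=9, slot 9 empty -> index 9.
Insert 768: h=6, slot 6 occupied -> index 7.
Insert 581: h=6, slots 6,7 occupied -> index 10.
Insert 845: h=10, slot 10 occupied -> index 11.
Insert 580: h=15, slot 15 empty -> index 15.
Insert 37: h=6, slots 6,7,10,15 occupied -> index 5.
Table: [-, -, -, -, -, 37, 88, 768, -, 966, 581, 845, -, -, -, 580, -]

10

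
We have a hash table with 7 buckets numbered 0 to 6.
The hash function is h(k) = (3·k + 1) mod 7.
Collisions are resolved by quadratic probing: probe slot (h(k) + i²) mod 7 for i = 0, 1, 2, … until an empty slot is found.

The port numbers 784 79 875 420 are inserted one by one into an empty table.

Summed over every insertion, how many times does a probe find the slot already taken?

3

Insert 784: h=1, slot 1 empty => index 1.
Insert 79: h=0, slot 0 empty => index 0.
Insert 875: h=1, slot 1 occupied => index 2.
Insert 420: h=1, slots 1,2 occupied => index 5.
Table: [79, 784, 875, ., ., 420, .]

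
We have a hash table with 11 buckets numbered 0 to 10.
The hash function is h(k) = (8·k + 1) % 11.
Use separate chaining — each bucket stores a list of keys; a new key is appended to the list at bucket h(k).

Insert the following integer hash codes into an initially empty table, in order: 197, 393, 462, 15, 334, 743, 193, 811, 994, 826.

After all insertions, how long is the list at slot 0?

3

197 → bucket 4
393 → bucket 10
462 → bucket 1
15 → bucket 0
334 → bucket 0 (collision)
743 → bucket 5
193 → bucket 5 (collision)
811 → bucket 10 (collision)
994 → bucket 0 (collision)
826 → bucket 9
Final buckets:
0: 15 -> 334 -> 994
1: 462
2: ∅
3: ∅
4: 197
5: 743 -> 193
6: ∅
7: ∅
8: ∅
9: 826
10: 393 -> 811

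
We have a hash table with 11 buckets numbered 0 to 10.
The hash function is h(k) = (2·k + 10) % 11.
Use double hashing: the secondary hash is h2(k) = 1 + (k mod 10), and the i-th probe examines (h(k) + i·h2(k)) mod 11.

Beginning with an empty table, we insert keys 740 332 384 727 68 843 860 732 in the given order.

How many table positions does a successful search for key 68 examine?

3

740 hashes to 5; slot 5 is free => place at 5.
332 hashes to 3; slot 3 is free => place at 3.
384 hashes to 8; slot 8 is free => place at 8.
727 hashes to 1; slot 1 is free => place at 1.
68 hashes to 3, h2=9; 3,1 taken => place at 10.
843 hashes to 2; slot 2 is free => place at 2.
860 hashes to 3, h2=1; 3 taken => place at 4.
732 hashes to 0; slot 0 is free => place at 0.
Table: [732, 727, 843, 332, 860, 740, _, _, 384, _, 68]
Lookup 68: h=3, h2=9, probe 3,1,10 → found at 10.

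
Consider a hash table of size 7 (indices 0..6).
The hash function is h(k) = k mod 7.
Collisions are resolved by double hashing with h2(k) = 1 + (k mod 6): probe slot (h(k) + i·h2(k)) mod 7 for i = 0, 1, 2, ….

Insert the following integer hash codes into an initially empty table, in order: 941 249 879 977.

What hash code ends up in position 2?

Insert 941: h=3, slot 3 empty => index 3.
Insert 249: h=4, slot 4 empty => index 4.
Insert 879: h=4, h2=4, slot 4 occupied => index 1.
Insert 977: h=4, h2=6, slots 4,3 occupied => index 2.
Table: [_, 879, 977, 941, 249, _, _]

977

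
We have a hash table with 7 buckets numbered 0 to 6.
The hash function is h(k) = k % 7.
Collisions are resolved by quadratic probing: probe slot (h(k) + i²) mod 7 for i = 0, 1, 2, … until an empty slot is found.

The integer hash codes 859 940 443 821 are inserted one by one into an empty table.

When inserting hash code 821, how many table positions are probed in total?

859 hashes to 5; slot 5 is free => place at 5.
940 hashes to 2; slot 2 is free => place at 2.
443 hashes to 2; 2 taken => place at 3.
821 hashes to 2; 2,3 taken => place at 6.
Table: [—, —, 940, 443, —, 859, 821]

3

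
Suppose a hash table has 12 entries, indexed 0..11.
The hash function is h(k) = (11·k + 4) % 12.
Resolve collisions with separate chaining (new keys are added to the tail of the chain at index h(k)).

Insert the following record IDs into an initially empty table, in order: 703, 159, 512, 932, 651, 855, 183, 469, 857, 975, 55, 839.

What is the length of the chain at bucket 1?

5

703 → bucket 9
159 → bucket 1
512 → bucket 8
932 → bucket 8 (collision)
651 → bucket 1 (collision)
855 → bucket 1 (collision)
183 → bucket 1 (collision)
469 → bucket 3
857 → bucket 11
975 → bucket 1 (collision)
55 → bucket 9 (collision)
839 → bucket 5
Final buckets:
0: —
1: 159 -> 651 -> 855 -> 183 -> 975
2: —
3: 469
4: —
5: 839
6: —
7: —
8: 512 -> 932
9: 703 -> 55
10: —
11: 857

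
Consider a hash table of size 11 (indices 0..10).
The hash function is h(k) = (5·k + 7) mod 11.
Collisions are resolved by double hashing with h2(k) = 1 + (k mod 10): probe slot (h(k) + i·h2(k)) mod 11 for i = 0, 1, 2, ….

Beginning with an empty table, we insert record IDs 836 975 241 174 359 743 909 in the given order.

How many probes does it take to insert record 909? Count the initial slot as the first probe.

Insert 836: h=7, slot 7 empty => index 7.
Insert 975: h=9, slot 9 empty => index 9.
Insert 241: h=2, slot 2 empty => index 2.
Insert 174: h=8, slot 8 empty => index 8.
Insert 359: h=9, h2=10, slots 9,8,7 occupied => index 6.
Insert 743: h=4, slot 4 empty => index 4.
Insert 909: h=9, h2=10, slots 9,8,7,6 occupied => index 5.
Table: [_, _, 241, _, 743, 909, 359, 836, 174, 975, _]

5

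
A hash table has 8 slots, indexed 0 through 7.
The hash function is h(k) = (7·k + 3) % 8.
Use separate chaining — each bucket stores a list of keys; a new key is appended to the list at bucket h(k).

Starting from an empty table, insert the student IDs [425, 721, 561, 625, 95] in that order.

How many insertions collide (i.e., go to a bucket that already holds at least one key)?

3

425 → bucket 2
721 → bucket 2 (collision)
561 → bucket 2 (collision)
625 → bucket 2 (collision)
95 → bucket 4
Final buckets:
0: _
1: _
2: 425 -> 721 -> 561 -> 625
3: _
4: 95
5: _
6: _
7: _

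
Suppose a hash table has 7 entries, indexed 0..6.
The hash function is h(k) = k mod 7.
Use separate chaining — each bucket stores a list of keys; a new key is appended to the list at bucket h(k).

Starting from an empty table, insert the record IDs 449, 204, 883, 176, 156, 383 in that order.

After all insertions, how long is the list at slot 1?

4

449 -> bucket 1
204 -> bucket 1 (collision)
883 -> bucket 1 (collision)
176 -> bucket 1 (collision)
156 -> bucket 2
383 -> bucket 5
Final buckets:
0: ∅
1: 449 -> 204 -> 883 -> 176
2: 156
3: ∅
4: ∅
5: 383
6: ∅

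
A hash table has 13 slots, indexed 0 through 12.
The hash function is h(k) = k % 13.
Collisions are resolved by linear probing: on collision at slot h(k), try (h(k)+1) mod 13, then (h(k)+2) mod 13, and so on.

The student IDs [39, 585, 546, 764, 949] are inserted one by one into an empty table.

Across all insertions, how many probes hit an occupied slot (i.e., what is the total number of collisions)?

Insert 39: h=0, slot 0 empty -> index 0.
Insert 585: h=0, slot 0 occupied -> index 1.
Insert 546: h=0, slots 0,1 occupied -> index 2.
Insert 764: h=10, slot 10 empty -> index 10.
Insert 949: h=0, slots 0,1,2 occupied -> index 3.
Table: [39, 585, 546, 949, ., ., ., ., ., ., 764, ., .]

6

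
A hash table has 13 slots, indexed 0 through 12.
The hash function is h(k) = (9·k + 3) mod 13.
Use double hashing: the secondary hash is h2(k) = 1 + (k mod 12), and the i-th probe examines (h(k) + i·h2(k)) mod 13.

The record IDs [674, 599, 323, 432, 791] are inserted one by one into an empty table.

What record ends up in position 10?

674: h=11 => slot 11
599: h=12 => slot 12
323: h=11, h2=12, probe 11,10 => slot 10
432: h=4 => slot 4
791: h=11, h2=12, probe 11,10,9 => slot 9
Table: [_, _, _, _, 432, _, _, _, _, 791, 323, 674, 599]

323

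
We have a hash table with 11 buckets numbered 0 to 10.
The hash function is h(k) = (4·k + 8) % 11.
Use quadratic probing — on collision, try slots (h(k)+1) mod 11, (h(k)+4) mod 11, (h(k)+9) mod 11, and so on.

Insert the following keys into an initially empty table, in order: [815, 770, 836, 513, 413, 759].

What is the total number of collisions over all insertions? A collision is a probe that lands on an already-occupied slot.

815: h=1 → slot 1
770: h=8 → slot 8
836: h=8, probe 8,9 → slot 9
513: h=3 → slot 3
413: h=10 → slot 10
759: h=8, probe 8,9,1,6 → slot 6
Table: [∅, 815, ∅, 513, ∅, ∅, 759, ∅, 770, 836, 413]

4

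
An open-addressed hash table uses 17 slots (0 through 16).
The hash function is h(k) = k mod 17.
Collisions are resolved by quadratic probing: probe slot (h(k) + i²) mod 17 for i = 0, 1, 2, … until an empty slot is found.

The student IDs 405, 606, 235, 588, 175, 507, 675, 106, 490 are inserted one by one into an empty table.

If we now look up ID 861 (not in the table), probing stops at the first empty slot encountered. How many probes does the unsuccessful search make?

4

405 hashes to 14; slot 14 is free => place at 14.
606 hashes to 11; slot 11 is free => place at 11.
235 hashes to 14; 14 taken => place at 15.
588 hashes to 10; slot 10 is free => place at 10.
175 hashes to 5; slot 5 is free => place at 5.
507 hashes to 14; 14,15 taken => place at 1.
675 hashes to 12; slot 12 is free => place at 12.
106 hashes to 4; slot 4 is free => place at 4.
490 hashes to 14; 14,15,1 taken => place at 6.
Table: [., 507, ., ., 106, 175, 490, ., ., ., 588, 606, 675, ., 405, 235, .]
Lookup 861: h=11, probe 11,12,15,3 → slot 3 empty, not found.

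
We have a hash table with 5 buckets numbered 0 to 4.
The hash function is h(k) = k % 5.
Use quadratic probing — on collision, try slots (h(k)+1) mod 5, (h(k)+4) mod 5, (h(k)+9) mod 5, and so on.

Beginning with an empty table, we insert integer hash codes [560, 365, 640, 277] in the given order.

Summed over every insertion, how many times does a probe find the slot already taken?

560: h=0 => slot 0
365: h=0, probe 0,1 => slot 1
640: h=0, probe 0,1,4 => slot 4
277: h=2 => slot 2
Table: [560, 365, 277, ∅, 640]

3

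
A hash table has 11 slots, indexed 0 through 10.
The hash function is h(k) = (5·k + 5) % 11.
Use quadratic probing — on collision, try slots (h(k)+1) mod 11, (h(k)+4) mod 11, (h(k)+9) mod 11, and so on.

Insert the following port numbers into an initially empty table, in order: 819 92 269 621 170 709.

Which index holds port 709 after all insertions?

Insert 819: h=8, slot 8 empty → index 8.
Insert 92: h=3, slot 3 empty → index 3.
Insert 269: h=8, slot 8 occupied → index 9.
Insert 621: h=8, slots 8,9 occupied → index 1.
Insert 170: h=8, slots 8,9,1 occupied → index 6.
Insert 709: h=8, slots 8,9,1,6 occupied → index 2.
Table: [∅, 621, 709, 92, ∅, ∅, 170, ∅, 819, 269, ∅]

2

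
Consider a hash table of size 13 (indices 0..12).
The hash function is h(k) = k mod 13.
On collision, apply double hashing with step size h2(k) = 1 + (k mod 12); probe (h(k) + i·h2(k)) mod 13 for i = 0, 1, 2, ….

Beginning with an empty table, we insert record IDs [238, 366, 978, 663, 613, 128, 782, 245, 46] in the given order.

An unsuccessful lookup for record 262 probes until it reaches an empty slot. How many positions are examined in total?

4

238: h=4 → slot 4
366: h=2 → slot 2
978: h=3 → slot 3
663: h=0 → slot 0
613: h=2, h2=2, probe 2,4,6 → slot 6
128: h=11 → slot 11
782: h=2, h2=3, probe 2,5 → slot 5
245: h=11, h2=6, probe 11,4,10 → slot 10
46: h=7 → slot 7
Table: [663, _, 366, 978, 238, 782, 613, 46, _, _, 245, 128, _]
Lookup 262: h=2, h2=11, probe 2,0,11,9 → slot 9 empty, not found.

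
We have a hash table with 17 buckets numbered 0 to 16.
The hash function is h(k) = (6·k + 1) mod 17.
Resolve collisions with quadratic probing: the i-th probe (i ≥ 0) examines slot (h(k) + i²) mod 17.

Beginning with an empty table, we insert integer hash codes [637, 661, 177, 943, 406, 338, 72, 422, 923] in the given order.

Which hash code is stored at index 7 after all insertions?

406

Insert 637: h=15, slot 15 empty -> index 15.
Insert 661: h=6, slot 6 empty -> index 6.
Insert 177: h=9, slot 9 empty -> index 9.
Insert 943: h=15, slot 15 occupied -> index 16.
Insert 406: h=6, slot 6 occupied -> index 7.
Insert 338: h=6, slots 6,7 occupied -> index 10.
Insert 72: h=8, slot 8 empty -> index 8.
Insert 422: h=0, slot 0 empty -> index 0.
Insert 923: h=14, slot 14 empty -> index 14.
Table: [422, ., ., ., ., ., 661, 406, 72, 177, 338, ., ., ., 923, 637, 943]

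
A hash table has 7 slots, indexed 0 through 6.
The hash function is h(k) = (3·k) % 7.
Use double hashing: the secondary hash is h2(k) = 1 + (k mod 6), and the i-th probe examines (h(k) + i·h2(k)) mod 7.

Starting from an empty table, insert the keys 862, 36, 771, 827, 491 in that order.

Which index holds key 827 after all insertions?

2

862: h=3 => slot 3
36: h=3, h2=1, probe 3,4 => slot 4
771: h=3, h2=4, probe 3,0 => slot 0
827: h=3, h2=6, probe 3,2 => slot 2
491: h=3, h2=6, probe 3,2,1 => slot 1
Table: [771, 491, 827, 862, 36, _, _]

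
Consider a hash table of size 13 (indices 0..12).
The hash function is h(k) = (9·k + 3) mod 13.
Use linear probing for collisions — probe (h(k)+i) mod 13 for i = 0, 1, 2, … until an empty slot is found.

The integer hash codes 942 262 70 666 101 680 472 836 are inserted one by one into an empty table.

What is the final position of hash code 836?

942: h=5 -> slot 5
262: h=8 -> slot 8
70: h=9 -> slot 9
666: h=4 -> slot 4
101: h=2 -> slot 2
680: h=0 -> slot 0
472: h=0, probe 0,1 -> slot 1
836: h=0, probe 0,1,2,3 -> slot 3
Table: [680, 472, 101, 836, 666, 942, —, —, 262, 70, —, —, —]

3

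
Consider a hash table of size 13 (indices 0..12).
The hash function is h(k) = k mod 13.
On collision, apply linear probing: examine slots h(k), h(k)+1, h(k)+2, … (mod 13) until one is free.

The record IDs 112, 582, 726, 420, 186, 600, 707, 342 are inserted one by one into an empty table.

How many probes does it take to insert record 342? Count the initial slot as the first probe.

112: h=8 → slot 8
582: h=10 → slot 10
726: h=11 → slot 11
420: h=4 → slot 4
186: h=4, probe 4,5 → slot 5
600: h=2 → slot 2
707: h=5, probe 5,6 → slot 6
342: h=4, probe 4,5,6,7 → slot 7
Table: [-, -, 600, -, 420, 186, 707, 342, 112, -, 582, 726, -]

4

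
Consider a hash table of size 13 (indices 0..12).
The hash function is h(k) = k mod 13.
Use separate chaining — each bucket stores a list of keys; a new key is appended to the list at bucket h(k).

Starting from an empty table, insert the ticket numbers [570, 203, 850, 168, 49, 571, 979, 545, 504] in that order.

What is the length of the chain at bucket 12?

3

570 → bucket 11
203 → bucket 8
850 → bucket 5
168 → bucket 12
49 → bucket 10
571 → bucket 12 (collision)
979 → bucket 4
545 → bucket 12 (collision)
504 → bucket 10 (collision)
Final buckets:
0: .
1: .
2: .
3: .
4: 979
5: 850
6: .
7: .
8: 203
9: .
10: 49 -> 504
11: 570
12: 168 -> 571 -> 545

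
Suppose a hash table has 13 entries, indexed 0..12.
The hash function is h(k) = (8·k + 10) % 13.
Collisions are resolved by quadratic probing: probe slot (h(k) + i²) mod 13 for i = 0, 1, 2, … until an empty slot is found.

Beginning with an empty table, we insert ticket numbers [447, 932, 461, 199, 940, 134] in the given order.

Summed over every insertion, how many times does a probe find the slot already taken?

5

447 hashes to 11; slot 11 is free -> place at 11.
932 hashes to 4; slot 4 is free -> place at 4.
461 hashes to 6; slot 6 is free -> place at 6.
199 hashes to 3; slot 3 is free -> place at 3.
940 hashes to 3; 3,4 taken -> place at 7.
134 hashes to 3; 3,4,7 taken -> place at 12.
Table: [_, _, _, 199, 932, _, 461, 940, _, _, _, 447, 134]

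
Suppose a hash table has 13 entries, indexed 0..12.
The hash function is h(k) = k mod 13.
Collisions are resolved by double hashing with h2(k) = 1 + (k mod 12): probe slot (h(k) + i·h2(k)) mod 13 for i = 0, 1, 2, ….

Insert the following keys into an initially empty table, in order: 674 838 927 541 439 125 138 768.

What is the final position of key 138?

674: h=11 -> slot 11
838: h=6 -> slot 6
927: h=4 -> slot 4
541: h=8 -> slot 8
439: h=10 -> slot 10
125: h=8, h2=6, probe 8,1 -> slot 1
138: h=8, h2=7, probe 8,2 -> slot 2
768: h=1, h2=1, probe 1,2,3 -> slot 3
Table: [_, 125, 138, 768, 927, _, 838, _, 541, _, 439, 674, _]

2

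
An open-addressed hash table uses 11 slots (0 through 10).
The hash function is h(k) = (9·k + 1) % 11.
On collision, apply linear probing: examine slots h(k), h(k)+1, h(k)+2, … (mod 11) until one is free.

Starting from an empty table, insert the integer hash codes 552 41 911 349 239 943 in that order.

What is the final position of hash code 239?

10

552: h=8 -> slot 8
41: h=7 -> slot 7
911: h=5 -> slot 5
349: h=7, probe 7,8,9 -> slot 9
239: h=7, probe 7,8,9,10 -> slot 10
943: h=7, probe 7,8,9,10,0 -> slot 0
Table: [943, —, —, —, —, 911, —, 41, 552, 349, 239]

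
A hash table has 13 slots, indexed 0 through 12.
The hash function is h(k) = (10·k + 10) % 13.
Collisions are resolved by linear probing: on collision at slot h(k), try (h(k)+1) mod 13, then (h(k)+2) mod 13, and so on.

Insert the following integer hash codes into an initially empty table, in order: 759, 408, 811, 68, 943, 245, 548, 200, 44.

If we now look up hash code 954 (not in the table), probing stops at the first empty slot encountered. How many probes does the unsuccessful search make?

759: h=8 → slot 8
408: h=8, probe 8,9 → slot 9
811: h=8, probe 8,9,10 → slot 10
68: h=1 → slot 1
943: h=2 → slot 2
245: h=3 → slot 3
548: h=4 → slot 4
200: h=8, probe 8,9,10,11 → slot 11
44: h=8, probe 8,9,10,11,12 → slot 12
Table: [_, 68, 943, 245, 548, _, _, _, 759, 408, 811, 200, 44]
Lookup 954: h=8, probe 8,9,10,11,12,0 → slot 0 empty, not found.

6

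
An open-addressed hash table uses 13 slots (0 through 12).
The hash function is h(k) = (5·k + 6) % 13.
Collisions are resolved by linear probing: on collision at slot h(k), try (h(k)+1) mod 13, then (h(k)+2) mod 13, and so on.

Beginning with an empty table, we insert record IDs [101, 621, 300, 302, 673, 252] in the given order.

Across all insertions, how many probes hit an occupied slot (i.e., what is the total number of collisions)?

5

101 hashes to 4; slot 4 is free => place at 4.
621 hashes to 4; 4 taken => place at 5.
300 hashes to 11; slot 11 is free => place at 11.
302 hashes to 8; slot 8 is free => place at 8.
673 hashes to 4; 4,5 taken => place at 6.
252 hashes to 5; 5,6 taken => place at 7.
Table: [_, _, _, _, 101, 621, 673, 252, 302, _, _, 300, _]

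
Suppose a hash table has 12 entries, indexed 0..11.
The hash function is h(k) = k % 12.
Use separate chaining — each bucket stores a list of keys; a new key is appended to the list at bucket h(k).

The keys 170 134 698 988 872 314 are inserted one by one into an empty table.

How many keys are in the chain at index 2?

4

170 -> bucket 2
134 -> bucket 2 (collision)
698 -> bucket 2 (collision)
988 -> bucket 4
872 -> bucket 8
314 -> bucket 2 (collision)
Final buckets:
0: _
1: _
2: 170 -> 134 -> 698 -> 314
3: _
4: 988
5: _
6: _
7: _
8: 872
9: _
10: _
11: _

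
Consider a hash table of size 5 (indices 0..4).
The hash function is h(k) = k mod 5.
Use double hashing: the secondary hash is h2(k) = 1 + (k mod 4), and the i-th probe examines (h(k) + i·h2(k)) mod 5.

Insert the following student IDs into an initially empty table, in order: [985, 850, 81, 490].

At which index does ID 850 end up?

3

985 hashes to 0; slot 0 is free -> place at 0.
850 hashes to 0, h2=3; 0 taken -> place at 3.
81 hashes to 1; slot 1 is free -> place at 1.
490 hashes to 0, h2=3; 0,3,1 taken -> place at 4.
Table: [985, 81, _, 850, 490]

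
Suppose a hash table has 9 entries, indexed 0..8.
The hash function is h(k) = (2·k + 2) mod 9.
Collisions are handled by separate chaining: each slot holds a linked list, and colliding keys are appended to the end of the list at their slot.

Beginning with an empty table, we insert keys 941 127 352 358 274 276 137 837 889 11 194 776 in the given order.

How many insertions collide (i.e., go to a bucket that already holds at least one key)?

5

941 -> bucket 3
127 -> bucket 4
352 -> bucket 4 (collision)
358 -> bucket 7
274 -> bucket 1
276 -> bucket 5
137 -> bucket 6
837 -> bucket 2
889 -> bucket 7 (collision)
11 -> bucket 6 (collision)
194 -> bucket 3 (collision)
776 -> bucket 6 (collision)
Final buckets:
0: ∅
1: 274
2: 837
3: 941 -> 194
4: 127 -> 352
5: 276
6: 137 -> 11 -> 776
7: 358 -> 889
8: ∅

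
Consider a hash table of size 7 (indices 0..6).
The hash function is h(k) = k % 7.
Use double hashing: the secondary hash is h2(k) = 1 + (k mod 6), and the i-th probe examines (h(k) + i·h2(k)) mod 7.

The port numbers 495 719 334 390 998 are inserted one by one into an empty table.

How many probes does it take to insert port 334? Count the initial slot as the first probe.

2

495: h=5 → slot 5
719: h=5, h2=6, probe 5,4 → slot 4
334: h=5, h2=5, probe 5,3 → slot 3
390: h=5, h2=1, probe 5,6 → slot 6
998: h=4, h2=3, probe 4,0 → slot 0
Table: [998, ., ., 334, 719, 495, 390]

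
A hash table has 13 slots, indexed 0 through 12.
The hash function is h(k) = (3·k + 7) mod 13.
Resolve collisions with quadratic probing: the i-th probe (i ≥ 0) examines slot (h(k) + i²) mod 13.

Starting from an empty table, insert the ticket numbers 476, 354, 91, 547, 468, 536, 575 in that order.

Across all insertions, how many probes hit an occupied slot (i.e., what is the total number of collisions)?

5

476: h=5 → slot 5
354: h=3 → slot 3
91: h=7 → slot 7
547: h=10 → slot 10
468: h=7, probe 7,8 → slot 8
536: h=3, probe 3,4 → slot 4
575: h=3, probe 3,4,7,12 → slot 12
Table: [., ., ., 354, 536, 476, ., 91, 468, ., 547, ., 575]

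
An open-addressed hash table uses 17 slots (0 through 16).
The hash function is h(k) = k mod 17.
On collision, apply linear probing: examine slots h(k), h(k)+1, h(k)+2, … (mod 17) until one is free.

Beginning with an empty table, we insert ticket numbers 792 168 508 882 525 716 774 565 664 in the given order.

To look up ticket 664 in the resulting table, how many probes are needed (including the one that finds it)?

3

792: h=10 -> slot 10
168: h=15 -> slot 15
508: h=15, probe 15,16 -> slot 16
882: h=15, probe 15,16,0 -> slot 0
525: h=15, probe 15,16,0,1 -> slot 1
716: h=2 -> slot 2
774: h=9 -> slot 9
565: h=4 -> slot 4
664: h=1, probe 1,2,3 -> slot 3
Table: [882, 525, 716, 664, 565, —, —, —, —, 774, 792, —, —, —, —, 168, 508]
Lookup 664: h=1, probe 1,2,3 → found at 3.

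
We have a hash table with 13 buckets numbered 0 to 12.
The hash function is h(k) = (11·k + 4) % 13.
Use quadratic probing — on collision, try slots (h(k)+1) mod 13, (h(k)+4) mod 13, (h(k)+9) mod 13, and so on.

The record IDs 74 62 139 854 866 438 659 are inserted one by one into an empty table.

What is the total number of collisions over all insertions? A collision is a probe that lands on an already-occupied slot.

10

74 hashes to 12; slot 12 is free => place at 12.
62 hashes to 10; slot 10 is free => place at 10.
139 hashes to 12; 12 taken => place at 0.
854 hashes to 12; 12,0 taken => place at 3.
866 hashes to 1; slot 1 is free => place at 1.
438 hashes to 12; 12,0,3 taken => place at 8.
659 hashes to 12; 12,0,3,8 taken => place at 2.
Table: [139, 866, 659, 854, _, _, _, _, 438, _, 62, _, 74]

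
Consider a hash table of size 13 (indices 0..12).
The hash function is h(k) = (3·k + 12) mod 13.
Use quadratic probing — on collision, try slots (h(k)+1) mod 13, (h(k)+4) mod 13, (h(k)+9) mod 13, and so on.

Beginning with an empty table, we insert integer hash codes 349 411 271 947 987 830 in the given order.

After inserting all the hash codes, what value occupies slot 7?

349: h=6 => slot 6
411: h=10 => slot 10
271: h=6, probe 6,7 => slot 7
947: h=6, probe 6,7,10,2 => slot 2
987: h=9 => slot 9
830: h=6, probe 6,7,10,2,9,5 => slot 5
Table: [., ., 947, ., ., 830, 349, 271, ., 987, 411, ., .]

271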